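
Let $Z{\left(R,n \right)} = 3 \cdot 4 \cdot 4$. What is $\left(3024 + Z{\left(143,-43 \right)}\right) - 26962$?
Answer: $-23890$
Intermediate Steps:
$Z{\left(R,n \right)} = 48$ ($Z{\left(R,n \right)} = 12 \cdot 4 = 48$)
$\left(3024 + Z{\left(143,-43 \right)}\right) - 26962 = \left(3024 + 48\right) - 26962 = 3072 - 26962 = -23890$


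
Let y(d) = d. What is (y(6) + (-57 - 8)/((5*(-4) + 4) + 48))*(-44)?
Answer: -1397/8 ≈ -174.63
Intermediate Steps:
(y(6) + (-57 - 8)/((5*(-4) + 4) + 48))*(-44) = (6 + (-57 - 8)/((5*(-4) + 4) + 48))*(-44) = (6 - 65/((-20 + 4) + 48))*(-44) = (6 - 65/(-16 + 48))*(-44) = (6 - 65/32)*(-44) = (127/32)*(-44) = -1397/8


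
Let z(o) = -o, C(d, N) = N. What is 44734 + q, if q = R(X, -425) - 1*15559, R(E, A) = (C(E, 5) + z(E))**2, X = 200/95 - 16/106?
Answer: 29594286064/1014049 ≈ 29184.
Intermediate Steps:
X = 1968/1007 (X = 200*(1/95) - 16*1/106 = 40/19 - 8/53 = 1968/1007 ≈ 1.9543)
R(E, A) = (5 - E)**2
q = -15768181902/1014049 (q = (-5 + 1968/1007)**2 - 1*15559 = (-3067/1007)**2 - 15559 = 9406489/1014049 - 15559 = -15768181902/1014049 ≈ -15550.)
44734 + q = 44734 - 15768181902/1014049 = 29594286064/1014049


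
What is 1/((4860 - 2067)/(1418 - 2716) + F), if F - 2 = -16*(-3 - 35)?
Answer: 1298/788987 ≈ 0.0016451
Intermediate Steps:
F = 610 (F = 2 - 16*(-3 - 35) = 2 - 16*(-38) = 2 + 608 = 610)
1/((4860 - 2067)/(1418 - 2716) + F) = 1/((4860 - 2067)/(1418 - 2716) + 610) = 1/(2793/(-1298) + 610) = 1/(2793*(-1/1298) + 610) = 1/(-2793/1298 + 610) = 1/(788987/1298) = 1298/788987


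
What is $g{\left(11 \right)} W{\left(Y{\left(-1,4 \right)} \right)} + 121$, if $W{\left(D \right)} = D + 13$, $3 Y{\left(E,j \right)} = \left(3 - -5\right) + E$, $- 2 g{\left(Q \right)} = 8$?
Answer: $\frac{179}{3} \approx 59.667$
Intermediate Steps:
$g{\left(Q \right)} = -4$ ($g{\left(Q \right)} = \left(- \frac{1}{2}\right) 8 = -4$)
$Y{\left(E,j \right)} = \frac{8}{3} + \frac{E}{3}$ ($Y{\left(E,j \right)} = \frac{\left(3 - -5\right) + E}{3} = \frac{\left(3 + 5\right) + E}{3} = \frac{8 + E}{3} = \frac{8}{3} + \frac{E}{3}$)
$W{\left(D \right)} = 13 + D$
$g{\left(11 \right)} W{\left(Y{\left(-1,4 \right)} \right)} + 121 = - 4 \left(13 + \left(\frac{8}{3} + \frac{1}{3} \left(-1\right)\right)\right) + 121 = - 4 \left(13 + \left(\frac{8}{3} - \frac{1}{3}\right)\right) + 121 = - 4 \left(13 + \frac{7}{3}\right) + 121 = \left(-4\right) \frac{46}{3} + 121 = - \frac{184}{3} + 121 = \frac{179}{3}$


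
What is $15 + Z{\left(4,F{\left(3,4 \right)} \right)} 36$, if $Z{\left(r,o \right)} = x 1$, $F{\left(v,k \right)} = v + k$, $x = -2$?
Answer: $-57$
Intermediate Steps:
$F{\left(v,k \right)} = k + v$
$Z{\left(r,o \right)} = -2$ ($Z{\left(r,o \right)} = \left(-2\right) 1 = -2$)
$15 + Z{\left(4,F{\left(3,4 \right)} \right)} 36 = 15 - 72 = -57$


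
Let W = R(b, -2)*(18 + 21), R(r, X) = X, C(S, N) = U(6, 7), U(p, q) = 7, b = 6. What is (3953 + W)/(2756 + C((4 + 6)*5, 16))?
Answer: 3875/2763 ≈ 1.4025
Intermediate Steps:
C(S, N) = 7
W = -78 (W = -2*(18 + 21) = -2*39 = -78)
(3953 + W)/(2756 + C((4 + 6)*5, 16)) = (3953 - 78)/(2756 + 7) = 3875/2763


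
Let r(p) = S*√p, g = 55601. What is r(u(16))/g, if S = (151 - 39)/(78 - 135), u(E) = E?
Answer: -64/452751 ≈ -0.00014136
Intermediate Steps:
S = -112/57 (S = 112/(-57) = 112*(-1/57) = -112/57 ≈ -1.9649)
r(p) = -112*√p/57
r(u(16))/g = -112*√16/57/55601 = -112/57*4*(1/55601) = -448/57*1/55601 = -64/452751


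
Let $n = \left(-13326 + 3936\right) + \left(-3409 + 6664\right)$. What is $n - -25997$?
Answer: $19862$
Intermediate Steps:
$n = -6135$ ($n = -9390 + 3255 = -6135$)
$n - -25997 = -6135 - -25997 = -6135 + 25997 = 19862$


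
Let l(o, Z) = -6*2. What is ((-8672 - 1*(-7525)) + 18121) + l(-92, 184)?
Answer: 16962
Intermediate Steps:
l(o, Z) = -12
((-8672 - 1*(-7525)) + 18121) + l(-92, 184) = ((-8672 - 1*(-7525)) + 18121) - 12 = ((-8672 + 7525) + 18121) - 12 = (-1147 + 18121) - 12 = 16974 - 12 = 16962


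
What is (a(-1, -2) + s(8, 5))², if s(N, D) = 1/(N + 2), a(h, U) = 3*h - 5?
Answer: 6241/100 ≈ 62.410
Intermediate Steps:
a(h, U) = -5 + 3*h
s(N, D) = 1/(2 + N)
(a(-1, -2) + s(8, 5))² = ((-5 + 3*(-1)) + 1/(2 + 8))² = ((-5 - 3) + 1/10)² = (-8 + ⅒)² = (-79/10)² = 6241/100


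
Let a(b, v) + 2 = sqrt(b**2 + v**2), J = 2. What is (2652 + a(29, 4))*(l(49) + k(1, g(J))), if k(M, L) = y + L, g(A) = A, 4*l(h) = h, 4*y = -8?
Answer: 64925/2 + 49*sqrt(857)/4 ≈ 32821.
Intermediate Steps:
y = -2 (y = (1/4)*(-8) = -2)
l(h) = h/4
a(b, v) = -2 + sqrt(b**2 + v**2)
k(M, L) = -2 + L
(2652 + a(29, 4))*(l(49) + k(1, g(J))) = (2652 + (-2 + sqrt(29**2 + 4**2)))*((1/4)*49 + (-2 + 2)) = (2652 + (-2 + sqrt(841 + 16)))*(49/4 + 0) = (2652 + (-2 + sqrt(857)))*(49/4) = (2650 + sqrt(857))*(49/4) = 64925/2 + 49*sqrt(857)/4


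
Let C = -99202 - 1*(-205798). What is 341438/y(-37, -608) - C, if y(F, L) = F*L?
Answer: -1198821089/11248 ≈ -1.0658e+5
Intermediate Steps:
C = 106596 (C = -99202 + 205798 = 106596)
341438/y(-37, -608) - C = 341438/((-37*(-608))) - 1*106596 = 341438/22496 - 106596 = 341438*(1/22496) - 106596 = 170719/11248 - 106596 = -1198821089/11248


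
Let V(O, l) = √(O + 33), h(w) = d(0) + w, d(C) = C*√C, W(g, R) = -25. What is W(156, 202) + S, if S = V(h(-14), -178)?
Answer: -25 + √19 ≈ -20.641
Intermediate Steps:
d(C) = C^(3/2)
h(w) = w (h(w) = 0^(3/2) + w = 0 + w = w)
V(O, l) = √(33 + O)
S = √19 (S = √(33 - 14) = √19 ≈ 4.3589)
W(156, 202) + S = -25 + √19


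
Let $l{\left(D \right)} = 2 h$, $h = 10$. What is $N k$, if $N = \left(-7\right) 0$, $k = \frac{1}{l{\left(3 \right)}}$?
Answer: $0$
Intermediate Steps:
$l{\left(D \right)} = 20$ ($l{\left(D \right)} = 2 \cdot 10 = 20$)
$k = \frac{1}{20} \approx 0.05$
$N = 0$
$N k = 0 \cdot \frac{1}{20} = 0$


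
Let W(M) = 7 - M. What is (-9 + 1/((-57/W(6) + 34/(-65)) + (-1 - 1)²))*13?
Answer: -407888/3479 ≈ -117.24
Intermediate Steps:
(-9 + 1/((-57/W(6) + 34/(-65)) + (-1 - 1)²))*13 = (-9 + 1/((-57/(7 - 1*6) + 34/(-65)) + (-1 - 1)²))*13 = (-9 + 1/((-57/(7 - 6) + 34*(-1/65)) + (-2)²))*13 = (-9 + 1/((-57/1 - 34/65) + 4))*13 = (-9 + 1/((-57*1 - 34/65) + 4))*13 = (-9 + 1/((-57 - 34/65) + 4))*13 = (-9 + 1/(-3739/65 + 4))*13 = (-9 + 1/(-3479/65))*13 = (-9 - 65/3479)*13 = -31376/3479*13 = -407888/3479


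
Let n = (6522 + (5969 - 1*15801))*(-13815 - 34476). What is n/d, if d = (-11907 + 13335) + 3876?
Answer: 26640535/884 ≈ 30136.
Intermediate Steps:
n = 159843210 (n = (6522 + (5969 - 15801))*(-48291) = (6522 - 9832)*(-48291) = -3310*(-48291) = 159843210)
d = 5304 (d = 1428 + 3876 = 5304)
n/d = 159843210/5304 = 159843210*(1/5304) = 26640535/884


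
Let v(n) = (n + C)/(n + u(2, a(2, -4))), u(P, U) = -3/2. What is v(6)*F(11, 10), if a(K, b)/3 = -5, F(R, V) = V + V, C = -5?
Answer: 40/9 ≈ 4.4444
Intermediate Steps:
F(R, V) = 2*V
a(K, b) = -15 (a(K, b) = 3*(-5) = -15)
u(P, U) = -3/2 (u(P, U) = -3*½ = -3/2)
v(n) = (-5 + n)/(-3/2 + n) (v(n) = (n - 5)/(n - 3/2) = (-5 + n)/(-3/2 + n))
v(6)*F(11, 10) = (2*(-5 + 6)/(-3 + 2*6))*(2*10) = (2*1/(-3 + 12))*20 = (2*1/9)*20 = (2*(⅑)*1)*20 = (2/9)*20 = 40/9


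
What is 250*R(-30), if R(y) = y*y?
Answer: 225000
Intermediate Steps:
R(y) = y²
250*R(-30) = 250*(-30)² = 250*900 = 225000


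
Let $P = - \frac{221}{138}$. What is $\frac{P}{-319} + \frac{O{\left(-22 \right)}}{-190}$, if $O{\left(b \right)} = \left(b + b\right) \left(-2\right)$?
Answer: $- \frac{1915973}{4182090} \approx -0.45814$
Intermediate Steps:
$P = - \frac{221}{138}$ ($P = \left(-221\right) \frac{1}{138} = - \frac{221}{138} \approx -1.6014$)
$O{\left(b \right)} = - 4 b$ ($O{\left(b \right)} = 2 b \left(-2\right) = - 4 b$)
$\frac{P}{-319} + \frac{O{\left(-22 \right)}}{-190} = - \frac{221}{138 \left(-319\right)} + \frac{\left(-4\right) \left(-22\right)}{-190} = \left(- \frac{221}{138}\right) \left(- \frac{1}{319}\right) + 88 \left(- \frac{1}{190}\right) = \frac{221}{44022} - \frac{44}{95} = - \frac{1915973}{4182090}$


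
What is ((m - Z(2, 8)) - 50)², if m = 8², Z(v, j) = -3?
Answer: 289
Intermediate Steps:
m = 64
((m - Z(2, 8)) - 50)² = ((64 - 1*(-3)) - 50)² = ((64 + 3) - 50)² = (67 - 50)² = 17² = 289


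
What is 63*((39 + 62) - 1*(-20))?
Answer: 7623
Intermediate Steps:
63*((39 + 62) - 1*(-20)) = 63*(101 + 20) = 63*121 = 7623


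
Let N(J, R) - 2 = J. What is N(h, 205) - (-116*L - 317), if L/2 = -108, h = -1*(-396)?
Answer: -24341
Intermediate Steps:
h = 396
L = -216 (L = 2*(-108) = -216)
N(J, R) = 2 + J
N(h, 205) - (-116*L - 317) = (2 + 396) - (-116*(-216) - 317) = 398 - (25056 - 317) = 398 - 1*24739 = 398 - 24739 = -24341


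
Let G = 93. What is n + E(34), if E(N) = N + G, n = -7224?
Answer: -7097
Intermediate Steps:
E(N) = 93 + N (E(N) = N + 93 = 93 + N)
n + E(34) = -7224 + (93 + 34) = -7224 + 127 = -7097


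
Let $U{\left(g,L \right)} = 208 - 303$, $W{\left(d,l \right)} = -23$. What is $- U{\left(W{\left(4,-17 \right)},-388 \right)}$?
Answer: $95$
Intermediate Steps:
$U{\left(g,L \right)} = -95$
$- U{\left(W{\left(4,-17 \right)},-388 \right)} = \left(-1\right) \left(-95\right) = 95$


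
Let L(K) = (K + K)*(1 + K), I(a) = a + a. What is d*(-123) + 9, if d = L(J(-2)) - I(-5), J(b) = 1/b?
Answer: -2319/2 ≈ -1159.5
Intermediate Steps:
I(a) = 2*a
L(K) = 2*K*(1 + K) (L(K) = (2*K)*(1 + K) = 2*K*(1 + K))
d = 19/2 (d = 2*(1 + 1/(-2))/(-2) - 2*(-5) = 2*(-½)*(1 - ½) - 1*(-10) = 2*(-½)*(½) + 10 = -½ + 10 = 19/2 ≈ 9.5000)
d*(-123) + 9 = (19/2)*(-123) + 9 = -2337/2 + 9 = -2319/2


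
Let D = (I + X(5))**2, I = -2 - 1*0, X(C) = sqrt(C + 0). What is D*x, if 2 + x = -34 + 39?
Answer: 27 - 12*sqrt(5) ≈ 0.16718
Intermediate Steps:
X(C) = sqrt(C)
I = -2 (I = -2 + 0 = -2)
D = (-2 + sqrt(5))**2 ≈ 0.055728
x = 3 (x = -2 + (-34 + 39) = -2 + 5 = 3)
D*x = (2 - sqrt(5))**2*3 = 3*(2 - sqrt(5))**2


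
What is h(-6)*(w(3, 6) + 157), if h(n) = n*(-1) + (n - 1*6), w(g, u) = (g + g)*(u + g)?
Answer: -1266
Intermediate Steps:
w(g, u) = 2*g*(g + u) (w(g, u) = (2*g)*(g + u) = 2*g*(g + u))
h(n) = -6 (h(n) = -n + (n - 6) = -n + (-6 + n) = -6)
h(-6)*(w(3, 6) + 157) = -6*(2*3*(3 + 6) + 157) = -6*(2*3*9 + 157) = -6*(54 + 157) = -6*211 = -1266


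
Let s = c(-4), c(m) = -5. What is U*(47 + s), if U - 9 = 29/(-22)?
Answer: 3549/11 ≈ 322.64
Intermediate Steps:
U = 169/22 (U = 9 + 29/(-22) = 9 + 29*(-1/22) = 9 - 29/22 = 169/22 ≈ 7.6818)
s = -5
U*(47 + s) = 169*(47 - 5)/22 = (169/22)*42 = 3549/11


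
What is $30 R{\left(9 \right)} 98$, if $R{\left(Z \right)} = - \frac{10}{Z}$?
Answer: $- \frac{9800}{3} \approx -3266.7$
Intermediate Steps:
$30 R{\left(9 \right)} 98 = 30 \left(- \frac{10}{9}\right) 98 = \left(- \frac{100}{3}\right) 98 = - \frac{9800}{3}$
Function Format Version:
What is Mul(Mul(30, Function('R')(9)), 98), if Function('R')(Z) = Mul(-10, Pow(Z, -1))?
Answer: Rational(-9800, 3) ≈ -3266.7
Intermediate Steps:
Mul(Mul(30, Function('R')(9)), 98) = Mul(Mul(30, Mul(-10, Pow(9, -1))), 98) = Mul(Mul(30, Mul(-10, Rational(1, 9))), 98) = Mul(Mul(30, Rational(-10, 9)), 98) = Mul(Rational(-100, 3), 98) = Rational(-9800, 3)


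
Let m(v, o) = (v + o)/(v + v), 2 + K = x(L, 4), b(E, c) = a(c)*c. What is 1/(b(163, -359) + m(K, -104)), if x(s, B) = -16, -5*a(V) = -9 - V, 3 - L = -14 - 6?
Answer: 18/452401 ≈ 3.9788e-5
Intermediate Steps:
L = 23 (L = 3 - (-14 - 6) = 3 - 1*(-20) = 3 + 20 = 23)
a(V) = 9/5 + V/5 (a(V) = -(-9 - V)/5 = 9/5 + V/5)
b(E, c) = c*(9/5 + c/5) (b(E, c) = (9/5 + c/5)*c = c*(9/5 + c/5))
K = -18 (K = -2 - 16 = -18)
m(v, o) = (o + v)/(2*v) (m(v, o) = (o + v)/((2*v)) = (o + v)*(1/(2*v)) = (o + v)/(2*v))
1/(b(163, -359) + m(K, -104)) = 1/((⅕)*(-359)*(9 - 359) + (½)*(-104 - 18)/(-18)) = 1/((⅕)*(-359)*(-350) + (½)*(-1/18)*(-122)) = 1/(25130 + 61/18) = 1/(452401/18) = 18/452401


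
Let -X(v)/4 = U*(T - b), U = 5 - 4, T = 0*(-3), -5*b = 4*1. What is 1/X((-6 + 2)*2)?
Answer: -5/16 ≈ -0.31250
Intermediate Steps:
b = -⅘ (b = -4/5 = -⅕*4 = -⅘ ≈ -0.80000)
T = 0
U = 1
X(v) = -16/5 (X(v) = -4*(0 - 1*(-⅘)) = -4*(0 + ⅘) = -4*4/5 = -4*⅘ = -16/5)
1/X((-6 + 2)*2) = 1/(-16/5) = -5/16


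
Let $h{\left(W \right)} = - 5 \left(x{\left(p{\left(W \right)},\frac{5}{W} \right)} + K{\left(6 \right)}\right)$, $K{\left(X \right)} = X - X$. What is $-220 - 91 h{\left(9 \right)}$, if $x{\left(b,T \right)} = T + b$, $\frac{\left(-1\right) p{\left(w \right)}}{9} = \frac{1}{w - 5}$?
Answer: $- \frac{35675}{36} \approx -990.97$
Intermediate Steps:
$p{\left(w \right)} = - \frac{9}{-5 + w}$ ($p{\left(w \right)} = - \frac{9}{w - 5} = - \frac{9}{-5 + w}$)
$K{\left(X \right)} = 0$
$h{\left(W \right)} = - \frac{25}{W} + \frac{45}{-5 + W}$ ($h{\left(W \right)} = - 5 \left(\left(\frac{5}{W} - \frac{9}{-5 + W}\right) + 0\right) = - 5 \left(\left(- \frac{9}{-5 + W} + \frac{5}{W}\right) + 0\right) = - 5 \left(- \frac{9}{-5 + W} + \frac{5}{W}\right) = - \frac{25}{W} + \frac{45}{-5 + W}$)
$-220 - 91 h{\left(9 \right)} = -220 - 91 \frac{5 \left(25 + 4 \cdot 9\right)}{9 \left(-5 + 9\right)} = -220 - 91 \cdot 5 \cdot \frac{1}{9} \cdot \frac{1}{4} \left(25 + 36\right) = -220 - 91 \cdot 5 \cdot \frac{1}{9} \cdot \frac{1}{4} \cdot 61 = -220 - \frac{27755}{36} = - \frac{35675}{36}$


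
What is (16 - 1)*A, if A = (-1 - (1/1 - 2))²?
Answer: 0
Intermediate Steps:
A = 0 (A = (-1 - (1 - 2))² = (-1 - 1*(-1))² = (-1 + 1)² = 0² = 0)
(16 - 1)*A = (16 - 1)*0 = 15*0 = 0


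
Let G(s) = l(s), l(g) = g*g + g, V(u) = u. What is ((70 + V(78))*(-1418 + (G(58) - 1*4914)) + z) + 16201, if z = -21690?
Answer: -436169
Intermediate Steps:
l(g) = g + g**2 (l(g) = g**2 + g = g + g**2)
G(s) = s*(1 + s)
((70 + V(78))*(-1418 + (G(58) - 1*4914)) + z) + 16201 = ((70 + 78)*(-1418 + (58*(1 + 58) - 1*4914)) - 21690) + 16201 = (148*(-1418 + (58*59 - 4914)) - 21690) + 16201 = (148*(-1418 + (3422 - 4914)) - 21690) + 16201 = (148*(-1418 - 1492) - 21690) + 16201 = (148*(-2910) - 21690) + 16201 = (-430680 - 21690) + 16201 = -452370 + 16201 = -436169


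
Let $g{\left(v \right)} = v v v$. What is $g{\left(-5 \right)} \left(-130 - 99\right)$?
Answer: $28625$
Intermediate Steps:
$g{\left(v \right)} = v^{3}$ ($g{\left(v \right)} = v^{2} v = v^{3}$)
$g{\left(-5 \right)} \left(-130 - 99\right) = \left(-5\right)^{3} \left(-130 - 99\right) = \left(-125\right) \left(-229\right) = 28625$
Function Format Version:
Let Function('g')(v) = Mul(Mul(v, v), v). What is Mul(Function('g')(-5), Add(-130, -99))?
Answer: 28625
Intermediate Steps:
Function('g')(v) = Pow(v, 3) (Function('g')(v) = Mul(Pow(v, 2), v) = Pow(v, 3))
Mul(Function('g')(-5), Add(-130, -99)) = Mul(Pow(-5, 3), Add(-130, -99)) = Mul(-125, -229) = 28625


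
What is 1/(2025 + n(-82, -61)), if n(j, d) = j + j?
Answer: 1/1861 ≈ 0.00053735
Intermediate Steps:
n(j, d) = 2*j
1/(2025 + n(-82, -61)) = 1/(2025 + 2*(-82)) = 1/(2025 - 164) = 1/1861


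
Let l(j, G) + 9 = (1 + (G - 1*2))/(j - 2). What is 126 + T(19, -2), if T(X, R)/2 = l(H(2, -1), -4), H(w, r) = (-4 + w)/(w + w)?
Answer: 112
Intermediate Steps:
H(w, r) = (-4 + w)/(2*w) (H(w, r) = (-4 + w)/((2*w)) = (-4 + w)*(1/(2*w)) = (-4 + w)/(2*w))
l(j, G) = -9 + (-1 + G)/(-2 + j) (l(j, G) = -9 + (1 + (G - 1*2))/(j - 2) = -9 + (1 + (G - 2))/(-2 + j) = -9 + (1 + (-2 + G))/(-2 + j) = -9 + (-1 + G)/(-2 + j))
T(X, R) = -14 (T(X, R) = 2*((17 - 4 - 9*(-4 + 2)/(2*2))/(-2 + (1/2)*(-4 + 2)/2)) = 2*((17 - 4 - 9*(-2)/(2*2))/(-2 + (1/2)*(1/2)*(-2))) = 2*((17 - 4 - 9*(-1/2))/(-2 - 1/2)) = 2*((17 - 4 + 9/2)/(-5/2)) = 2*(-2/5*35/2) = 2*(-7) = -14)
126 + T(19, -2) = 126 - 14 = 112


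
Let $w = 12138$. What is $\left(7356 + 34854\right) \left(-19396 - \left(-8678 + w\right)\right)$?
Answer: $-964751760$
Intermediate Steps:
$\left(7356 + 34854\right) \left(-19396 - \left(-8678 + w\right)\right) = \left(7356 + 34854\right) \left(-19396 + \left(8678 - 12138\right)\right) = 42210 \left(-19396 + \left(8678 - 12138\right)\right) = 42210 \left(-19396 - 3460\right) = 42210 \left(-22856\right) = -964751760$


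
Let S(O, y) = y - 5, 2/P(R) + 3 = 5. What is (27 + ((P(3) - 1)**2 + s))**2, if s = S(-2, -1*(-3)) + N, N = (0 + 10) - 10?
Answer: 625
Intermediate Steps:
P(R) = 1 (P(R) = 2/(-3 + 5) = 2/2 = 2*(1/2) = 1)
S(O, y) = -5 + y
N = 0 (N = 10 - 10 = 0)
s = -2 (s = (-5 - 1*(-3)) + 0 = (-5 + 3) + 0 = -2 + 0 = -2)
(27 + ((P(3) - 1)**2 + s))**2 = (27 + ((1 - 1)**2 - 2))**2 = (27 + (0**2 - 2))**2 = (27 + (0 - 2))**2 = (27 - 2)**2 = 25**2 = 625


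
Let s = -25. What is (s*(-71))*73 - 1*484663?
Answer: -355088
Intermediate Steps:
(s*(-71))*73 - 1*484663 = -25*(-71)*73 - 1*484663 = 1775*73 - 484663 = 129575 - 484663 = -355088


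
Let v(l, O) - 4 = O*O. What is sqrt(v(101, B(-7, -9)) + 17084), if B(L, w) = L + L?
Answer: 2*sqrt(4321) ≈ 131.47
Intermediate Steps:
B(L, w) = 2*L
v(l, O) = 4 + O**2 (v(l, O) = 4 + O*O = 4 + O**2)
sqrt(v(101, B(-7, -9)) + 17084) = sqrt((4 + (2*(-7))**2) + 17084) = sqrt((4 + (-14)**2) + 17084) = sqrt((4 + 196) + 17084) = sqrt(200 + 17084) = sqrt(17284) = 2*sqrt(4321)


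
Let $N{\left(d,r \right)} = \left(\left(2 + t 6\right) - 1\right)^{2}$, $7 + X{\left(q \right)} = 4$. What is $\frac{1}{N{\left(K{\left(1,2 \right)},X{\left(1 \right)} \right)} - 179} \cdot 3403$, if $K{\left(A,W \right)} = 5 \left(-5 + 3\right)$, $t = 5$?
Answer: $\frac{3403}{782} \approx 4.3517$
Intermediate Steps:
$X{\left(q \right)} = -3$ ($X{\left(q \right)} = -7 + 4 = -3$)
$K{\left(A,W \right)} = -10$ ($K{\left(A,W \right)} = 5 \left(-2\right) = -10$)
$N{\left(d,r \right)} = 961$ ($N{\left(d,r \right)} = \left(\left(2 + 5 \cdot 6\right) - 1\right)^{2} = \left(\left(2 + 30\right) - 1\right)^{2} = \left(32 - 1\right)^{2} = 31^{2} = 961$)
$\frac{1}{N{\left(K{\left(1,2 \right)},X{\left(1 \right)} \right)} - 179} \cdot 3403 = \frac{1}{961 - 179} \cdot 3403 = \frac{1}{782} \cdot 3403 = \frac{3403}{782}$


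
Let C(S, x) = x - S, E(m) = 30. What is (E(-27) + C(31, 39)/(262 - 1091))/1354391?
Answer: 24862/1122790139 ≈ 2.2143e-5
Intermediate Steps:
(E(-27) + C(31, 39)/(262 - 1091))/1354391 = (30 + (39 - 1*31)/(262 - 1091))/1354391 = (30 + (39 - 31)/(-829))*(1/1354391) = (30 + 8*(-1/829))*(1/1354391) = (30 - 8/829)*(1/1354391) = (24862/829)*(1/1354391) = 24862/1122790139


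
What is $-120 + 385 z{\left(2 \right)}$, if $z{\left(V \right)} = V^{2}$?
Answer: $1420$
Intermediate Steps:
$-120 + 385 z{\left(2 \right)} = -120 + 385 \cdot 2^{2} = -120 + 385 \cdot 4 = -120 + 1540 = 1420$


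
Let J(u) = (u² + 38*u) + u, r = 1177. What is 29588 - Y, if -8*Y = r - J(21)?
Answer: 236621/8 ≈ 29578.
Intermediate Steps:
J(u) = u² + 39*u
Y = 83/8 (Y = -(1177 - 21*(39 + 21))/8 = -(1177 - 21*60)/8 = -(1177 - 1*1260)/8 = -(1177 - 1260)/8 = -⅛*(-83) = 83/8 ≈ 10.375)
29588 - Y = 29588 - 1*83/8 = 29588 - 83/8 = 236621/8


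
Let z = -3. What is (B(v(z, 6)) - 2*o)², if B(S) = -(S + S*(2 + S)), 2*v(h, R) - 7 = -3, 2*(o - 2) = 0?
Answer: 196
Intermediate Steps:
o = 2 (o = 2 + (½)*0 = 2 + 0 = 2)
v(h, R) = 2 (v(h, R) = 7/2 + (½)*(-3) = 7/2 - 3/2 = 2)
B(S) = -S - S*(2 + S)
(B(v(z, 6)) - 2*o)² = (-1*2*(3 + 2) - 2*2)² = (-1*2*5 - 4)² = (-10 - 4)² = (-14)² = 196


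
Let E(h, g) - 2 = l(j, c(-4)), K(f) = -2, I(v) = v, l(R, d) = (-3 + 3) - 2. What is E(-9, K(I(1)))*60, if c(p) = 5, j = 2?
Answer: 0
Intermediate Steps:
l(R, d) = -2 (l(R, d) = 0 - 2 = -2)
E(h, g) = 0 (E(h, g) = 2 - 2 = 0)
E(-9, K(I(1)))*60 = 0*60 = 0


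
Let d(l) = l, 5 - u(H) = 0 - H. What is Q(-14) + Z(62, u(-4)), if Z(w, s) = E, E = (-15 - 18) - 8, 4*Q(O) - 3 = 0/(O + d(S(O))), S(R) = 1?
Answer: -161/4 ≈ -40.250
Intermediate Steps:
u(H) = 5 + H (u(H) = 5 - (0 - H) = 5 - (-1)*H = 5 + H)
Q(O) = ¾ (Q(O) = ¾ + (0/(O + 1))/4 = ¾ + (0/(1 + O))/4 = ¾ + (¼)*0 = ¾ + 0 = ¾)
E = -41 (E = -33 - 8 = -41)
Z(w, s) = -41
Q(-14) + Z(62, u(-4)) = ¾ - 41 = -161/4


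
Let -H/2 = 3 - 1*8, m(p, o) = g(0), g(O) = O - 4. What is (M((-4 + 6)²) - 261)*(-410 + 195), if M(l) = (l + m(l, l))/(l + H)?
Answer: 56115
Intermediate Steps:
g(O) = -4 + O
m(p, o) = -4 (m(p, o) = -4 + 0 = -4)
H = 10 (H = -2*(3 - 1*8) = -2*(3 - 8) = -2*(-5) = 10)
M(l) = (-4 + l)/(10 + l) (M(l) = (l - 4)/(l + 10) = (-4 + l)/(10 + l))
(M((-4 + 6)²) - 261)*(-410 + 195) = ((-4 + (-4 + 6)²)/(10 + (-4 + 6)²) - 261)*(-410 + 195) = ((-4 + 2²)/(10 + 2²) - 261)*(-215) = ((-4 + 4)/(10 + 4) - 261)*(-215) = (0/14 - 261)*(-215) = ((1/14)*0 - 261)*(-215) = (0 - 261)*(-215) = -261*(-215) = 56115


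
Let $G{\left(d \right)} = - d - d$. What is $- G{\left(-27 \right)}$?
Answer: $-54$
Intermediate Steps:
$G{\left(d \right)} = - 2 d$
$- G{\left(-27 \right)} = - \left(-2\right) \left(-27\right) = \left(-1\right) 54 = -54$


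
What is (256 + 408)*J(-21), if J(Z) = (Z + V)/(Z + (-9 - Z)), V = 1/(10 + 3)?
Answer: 180608/117 ≈ 1543.7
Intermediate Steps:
V = 1/13 ≈ 0.076923
J(Z) = -1/117 - Z/9 (J(Z) = (Z + 1/13)/(Z + (-9 - Z)) = (1/13 + Z)/(-9) = (1/13 + Z)*(-⅑) = -1/117 - Z/9)
(256 + 408)*J(-21) = (256 + 408)*(-1/117 - ⅑*(-21)) = 664*(-1/117 + 7/3) = 664*(272/117) = 180608/117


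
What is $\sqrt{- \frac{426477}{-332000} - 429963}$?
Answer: $\frac{3 i \sqrt{13164472256010}}{16600} \approx 655.71 i$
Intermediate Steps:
$\sqrt{- \frac{426477}{-332000} - 429963} = \sqrt{\left(-426477\right) \left(- \frac{1}{332000}\right) - 429963} = \sqrt{\frac{426477}{332000} - 429963} = \sqrt{- \frac{142747289523}{332000}} = \frac{3 i \sqrt{13164472256010}}{16600}$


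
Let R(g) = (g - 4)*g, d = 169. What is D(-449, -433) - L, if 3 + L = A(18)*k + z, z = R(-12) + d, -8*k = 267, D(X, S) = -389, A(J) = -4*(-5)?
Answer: -159/2 ≈ -79.500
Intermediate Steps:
A(J) = 20
R(g) = g*(-4 + g) (R(g) = (-4 + g)*g = g*(-4 + g))
k = -267/8 (k = -⅛*267 = -267/8 ≈ -33.375)
z = 361 (z = -12*(-4 - 12) + 169 = -12*(-16) + 169 = 192 + 169 = 361)
L = -619/2 (L = -3 + (20*(-267/8) + 361) = -3 + (-1335/2 + 361) = -3 - 613/2 = -619/2 ≈ -309.50)
D(-449, -433) - L = -389 - 1*(-619/2) = -389 + 619/2 = -159/2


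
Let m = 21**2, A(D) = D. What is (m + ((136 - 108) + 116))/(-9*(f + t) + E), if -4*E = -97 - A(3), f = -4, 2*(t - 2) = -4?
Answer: 585/61 ≈ 9.5902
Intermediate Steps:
t = 0 (t = 2 + (1/2)*(-4) = 2 - 2 = 0)
m = 441
E = 25 (E = -(-97 - 1*3)/4 = -(-97 - 3)/4 = -1/4*(-100) = 25)
(m + ((136 - 108) + 116))/(-9*(f + t) + E) = (441 + ((136 - 108) + 116))/(-9*(-4 + 0) + 25) = (441 + (28 + 116))/(-9*(-4) + 25) = (441 + 144)/(36 + 25) = 585/61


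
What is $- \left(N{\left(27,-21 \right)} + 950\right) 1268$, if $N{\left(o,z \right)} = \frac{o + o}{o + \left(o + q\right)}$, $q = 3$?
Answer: $- \frac{22910224}{19} \approx -1.2058 \cdot 10^{6}$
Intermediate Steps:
$N{\left(o,z \right)} = \frac{2 o}{3 + 2 o}$ ($N{\left(o,z \right)} = \frac{o + o}{o + \left(o + 3\right)} = \frac{2 o}{o + \left(3 + o\right)} = \frac{2 o}{3 + 2 o}$)
$- \left(N{\left(27,-21 \right)} + 950\right) 1268 = - \left(2 \cdot 27 \frac{1}{3 + 2 \cdot 27} + 950\right) 1268 = - \left(2 \cdot 27 \frac{1}{3 + 54} + 950\right) 1268 = - \left(2 \cdot 27 \cdot \frac{1}{57} + 950\right) 1268 = - \left(\frac{18}{19} + 950\right) 1268 = - \frac{18068 \cdot 1268}{19} = \left(-1\right) \frac{22910224}{19} = - \frac{22910224}{19}$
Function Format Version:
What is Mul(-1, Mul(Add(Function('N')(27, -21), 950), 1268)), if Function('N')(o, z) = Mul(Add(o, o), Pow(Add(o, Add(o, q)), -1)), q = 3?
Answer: Rational(-22910224, 19) ≈ -1.2058e+6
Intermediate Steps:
Function('N')(o, z) = Mul(2, o, Pow(Add(3, Mul(2, o)), -1)) (Function('N')(o, z) = Mul(Add(o, o), Pow(Add(o, Add(o, 3)), -1)) = Mul(Mul(2, o), Pow(Add(o, Add(3, o)), -1)) = Mul(Mul(2, o), Pow(Add(3, Mul(2, o)), -1)) = Mul(2, o, Pow(Add(3, Mul(2, o)), -1)))
Mul(-1, Mul(Add(Function('N')(27, -21), 950), 1268)) = Mul(-1, Mul(Add(Mul(2, 27, Pow(Add(3, Mul(2, 27)), -1)), 950), 1268)) = Mul(-1, Mul(Add(Mul(2, 27, Pow(Add(3, 54), -1)), 950), 1268)) = Mul(-1, Mul(Add(Mul(2, 27, Pow(57, -1)), 950), 1268)) = Mul(-1, Mul(Add(Mul(2, 27, Rational(1, 57)), 950), 1268)) = Mul(-1, Mul(Add(Rational(18, 19), 950), 1268)) = Mul(-1, Mul(Rational(18068, 19), 1268)) = Mul(-1, Rational(22910224, 19)) = Rational(-22910224, 19)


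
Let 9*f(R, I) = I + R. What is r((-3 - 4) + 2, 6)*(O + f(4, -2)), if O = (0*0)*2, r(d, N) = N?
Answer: 4/3 ≈ 1.3333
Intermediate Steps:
f(R, I) = I/9 + R/9 (f(R, I) = (I + R)/9 = I/9 + R/9)
O = 0 (O = 0*2 = 0)
r((-3 - 4) + 2, 6)*(O + f(4, -2)) = 6*(0 + ((⅑)*(-2) + (⅑)*4)) = 6*(0 + (-2/9 + 4/9)) = 6*(0 + 2/9) = 6*(2/9) = 4/3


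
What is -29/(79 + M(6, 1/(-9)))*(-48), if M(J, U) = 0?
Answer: 1392/79 ≈ 17.620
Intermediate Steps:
-29/(79 + M(6, 1/(-9)))*(-48) = -29/(79 + 0)*(-48) = -29/79*(-48) = 1392/79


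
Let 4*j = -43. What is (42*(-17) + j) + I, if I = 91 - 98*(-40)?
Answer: 13145/4 ≈ 3286.3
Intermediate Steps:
j = -43/4 (j = (¼)*(-43) = -43/4 ≈ -10.750)
I = 4011 (I = 91 + 3920 = 4011)
(42*(-17) + j) + I = (42*(-17) - 43/4) + 4011 = (-714 - 43/4) + 4011 = -2899/4 + 4011 = 13145/4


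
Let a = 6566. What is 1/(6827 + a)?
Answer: 1/13393 ≈ 7.4666e-5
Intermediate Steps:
1/(6827 + a) = 1/(6827 + 6566) = 1/13393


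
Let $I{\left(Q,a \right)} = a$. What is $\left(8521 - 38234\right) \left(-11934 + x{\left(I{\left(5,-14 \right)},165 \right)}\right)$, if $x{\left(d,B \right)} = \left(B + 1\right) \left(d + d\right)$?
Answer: $492700966$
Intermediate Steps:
$x{\left(d,B \right)} = 2 d \left(1 + B\right)$ ($x{\left(d,B \right)} = \left(1 + B\right) 2 d = 2 d \left(1 + B\right)$)
$\left(8521 - 38234\right) \left(-11934 + x{\left(I{\left(5,-14 \right)},165 \right)}\right) = \left(8521 - 38234\right) \left(-11934 + 2 \left(-14\right) \left(1 + 165\right)\right) = - 29713 \left(-11934 + 2 \left(-14\right) 166\right) = - 29713 \left(-11934 - 4648\right) = \left(-29713\right) \left(-16582\right) = 492700966$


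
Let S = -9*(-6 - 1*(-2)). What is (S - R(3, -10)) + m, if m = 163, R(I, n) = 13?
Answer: 186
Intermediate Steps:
S = 36 (S = -9*(-6 + 2) = -9*(-4) = 36)
(S - R(3, -10)) + m = (36 - 1*13) + 163 = (36 - 13) + 163 = 23 + 163 = 186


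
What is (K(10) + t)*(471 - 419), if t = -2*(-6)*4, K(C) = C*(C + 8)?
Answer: 11856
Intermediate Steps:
K(C) = C*(8 + C)
t = 48 (t = 12*4 = 48)
(K(10) + t)*(471 - 419) = (10*(8 + 10) + 48)*(471 - 419) = (10*18 + 48)*52 = (180 + 48)*52 = 228*52 = 11856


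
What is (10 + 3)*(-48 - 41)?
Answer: -1157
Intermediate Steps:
(10 + 3)*(-48 - 41) = 13*(-89) = -1157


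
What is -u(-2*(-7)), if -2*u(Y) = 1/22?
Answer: 1/44 ≈ 0.022727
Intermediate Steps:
u(Y) = -1/44 (u(Y) = -1/2/22 = -1/2*1/22 = -1/44)
-u(-2*(-7)) = -1*(-1/44) = 1/44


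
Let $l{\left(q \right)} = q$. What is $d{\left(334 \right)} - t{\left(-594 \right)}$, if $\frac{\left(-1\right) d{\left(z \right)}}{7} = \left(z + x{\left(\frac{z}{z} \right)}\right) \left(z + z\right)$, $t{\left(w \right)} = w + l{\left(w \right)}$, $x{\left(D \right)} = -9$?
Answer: $-1518512$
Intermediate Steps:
$t{\left(w \right)} = 2 w$ ($t{\left(w \right)} = w + w = 2 w$)
$d{\left(z \right)} = - 14 z \left(-9 + z\right)$ ($d{\left(z \right)} = - 7 \left(z - 9\right) \left(z + z\right) = - 7 \left(-9 + z\right) 2 z = - 7 \cdot 2 z \left(-9 + z\right) = - 14 z \left(-9 + z\right)$)
$d{\left(334 \right)} - t{\left(-594 \right)} = 14 \cdot 334 \left(9 - 334\right) - 2 \left(-594\right) = 14 \cdot 334 \left(9 - 334\right) - -1188 = 14 \cdot 334 \left(-325\right) + 1188 = -1519700 + 1188 = -1518512$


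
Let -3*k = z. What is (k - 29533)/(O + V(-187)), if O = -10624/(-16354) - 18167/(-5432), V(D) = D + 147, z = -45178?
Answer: 1928650704344/4797876651 ≈ 401.98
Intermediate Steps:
V(D) = 147 + D
O = 177406343/44417464 (O = -10624*(-1/16354) - 18167*(-1/5432) = 5312/8177 + 18167/5432 = 177406343/44417464 ≈ 3.9941)
k = 45178/3 (k = -1/3*(-45178) = 45178/3 ≈ 15059.)
(k - 29533)/(O + V(-187)) = (45178/3 - 29533)/(177406343/44417464 + (147 - 187)) = -43421/(3*(177406343/44417464 - 40)) = -43421/(3*(-1599292217/44417464)) = -43421/3*(-44417464/1599292217) = 1928650704344/4797876651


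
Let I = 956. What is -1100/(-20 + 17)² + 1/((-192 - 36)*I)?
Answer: -79921603/653904 ≈ -122.22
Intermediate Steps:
-1100/(-20 + 17)² + 1/((-192 - 36)*I) = -1100/(-20 + 17)² + 1/(-192 - 36*956) = -1100/((-3)²) + (1/956)/(-228) = -1100/9 - 1/228*1/956 = -1100*⅑ - 1/217968 = -1100/9 - 1/217968 = -79921603/653904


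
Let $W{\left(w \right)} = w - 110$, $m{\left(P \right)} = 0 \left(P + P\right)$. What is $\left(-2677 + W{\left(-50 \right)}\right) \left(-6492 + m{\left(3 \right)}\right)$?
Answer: $18417804$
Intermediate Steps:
$m{\left(P \right)} = 0$ ($m{\left(P \right)} = 0 \cdot 2 P = 0$)
$W{\left(w \right)} = -110 + w$
$\left(-2677 + W{\left(-50 \right)}\right) \left(-6492 + m{\left(3 \right)}\right) = \left(-2677 - 160\right) \left(-6492 + 0\right) = \left(-2677 - 160\right) \left(-6492\right) = \left(-2837\right) \left(-6492\right) = 18417804$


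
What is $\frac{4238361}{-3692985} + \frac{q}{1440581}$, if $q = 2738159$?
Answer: $\frac{1335425928958}{1773348008095} \approx 0.75305$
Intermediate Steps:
$\frac{4238361}{-3692985} + \frac{q}{1440581} = \frac{4238361}{-3692985} + \frac{2738159}{1440581} = 4238361 \left(- \frac{1}{3692985}\right) + 2738159 \cdot \frac{1}{1440581} = - \frac{1412787}{1230995} + \frac{2738159}{1440581} = \frac{1335425928958}{1773348008095}$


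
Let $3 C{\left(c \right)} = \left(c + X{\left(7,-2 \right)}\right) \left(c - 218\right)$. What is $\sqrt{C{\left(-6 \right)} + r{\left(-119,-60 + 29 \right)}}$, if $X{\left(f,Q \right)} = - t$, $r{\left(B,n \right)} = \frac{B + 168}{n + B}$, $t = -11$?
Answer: $\frac{i \sqrt{37366}}{10} \approx 19.33 i$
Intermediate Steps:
$r{\left(B,n \right)} = \frac{168 + B}{B + n}$
$X{\left(f,Q \right)} = 11$ ($X{\left(f,Q \right)} = \left(-1\right) \left(-11\right) = 11$)
$C{\left(c \right)} = \frac{\left(-218 + c\right) \left(11 + c\right)}{3}$ ($C{\left(c \right)} = \frac{\left(c + 11\right) \left(c - 218\right)}{3} = \frac{\left(11 + c\right) \left(-218 + c\right)}{3} = \frac{\left(-218 + c\right) \left(11 + c\right)}{3}$)
$\sqrt{C{\left(-6 \right)} + r{\left(-119,-60 + 29 \right)}} = \sqrt{\left(- \frac{2398}{3} - -414 + \frac{\left(-6\right)^{2}}{3}\right) + \frac{168 - 119}{-119 + \left(-60 + 29\right)}} = \sqrt{\left(- \frac{2398}{3} + 414 + \frac{1}{3} \cdot 36\right) + \frac{1}{-119 - 31} \cdot 49} = \sqrt{\left(- \frac{2398}{3} + 414 + 12\right) + \frac{1}{-150} \cdot 49} = \sqrt{- \frac{1120}{3} - \frac{49}{150}} = \sqrt{- \frac{18683}{50}} = \frac{i \sqrt{37366}}{10}$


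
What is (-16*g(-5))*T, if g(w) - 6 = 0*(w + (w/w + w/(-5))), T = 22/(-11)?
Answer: 192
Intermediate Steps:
T = -2 (T = 22*(-1/11) = -2)
g(w) = 6 (g(w) = 6 + 0*(w + (w/w + w/(-5))) = 6 + 0*(w + (1 + w*(-⅕))) = 6 + 0*(w + (1 - w/5)) = 6 + 0*(1 + 4*w/5) = 6 + 0 = 6)
(-16*g(-5))*T = -16*6*(-2) = -96*(-2) = 192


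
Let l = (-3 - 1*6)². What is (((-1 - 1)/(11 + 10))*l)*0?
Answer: 0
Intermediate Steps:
l = 81 (l = (-3 - 6)² = (-9)² = 81)
(((-1 - 1)/(11 + 10))*l)*0 = (((-1 - 1)/(11 + 10))*81)*0 = (-2/21*81)*0 = (-2*1/21*81)*0 = -2/21*81*0 = -54/7*0 = 0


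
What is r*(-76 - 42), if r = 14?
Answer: -1652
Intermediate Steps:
r*(-76 - 42) = 14*(-76 - 42) = 14*(-118) = -1652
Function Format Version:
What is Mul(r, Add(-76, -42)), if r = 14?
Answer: -1652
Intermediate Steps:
Mul(r, Add(-76, -42)) = Mul(14, Add(-76, -42)) = Mul(14, -118) = -1652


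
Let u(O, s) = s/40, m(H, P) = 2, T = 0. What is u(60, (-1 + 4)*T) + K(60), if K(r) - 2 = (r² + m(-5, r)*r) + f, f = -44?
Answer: 3678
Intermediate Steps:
u(O, s) = s/40 (u(O, s) = s*(1/40) = s/40)
K(r) = -42 + r² + 2*r (K(r) = 2 + ((r² + 2*r) - 44) = 2 + (-44 + r² + 2*r) = -42 + r² + 2*r)
u(60, (-1 + 4)*T) + K(60) = ((-1 + 4)*0)/40 + (-42 + 60² + 2*60) = (3*0)/40 + (-42 + 3600 + 120) = (1/40)*0 + 3678 = 0 + 3678 = 3678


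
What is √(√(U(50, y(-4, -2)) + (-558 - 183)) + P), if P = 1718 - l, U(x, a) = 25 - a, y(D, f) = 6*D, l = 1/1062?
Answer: √(215292770 + 250632*I*√173)/354 ≈ 41.45 + 0.31732*I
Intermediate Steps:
l = 1/1062 ≈ 0.00094162
P = 1824515/1062 (P = 1718 - 1*1/1062 = 1718 - 1/1062 = 1824515/1062 ≈ 1718.0)
√(√(U(50, y(-4, -2)) + (-558 - 183)) + P) = √(√((25 - 6*(-4)) + (-558 - 183)) + 1824515/1062) = √(√((25 - 1*(-24)) - 741) + 1824515/1062) = √(√((25 + 24) - 741) + 1824515/1062) = √(√(49 - 741) + 1824515/1062) = √(√(-692) + 1824515/1062) = √(2*I*√173 + 1824515/1062) = √(1824515/1062 + 2*I*√173)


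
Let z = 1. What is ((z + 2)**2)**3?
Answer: 729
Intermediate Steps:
((z + 2)**2)**3 = ((1 + 2)**2)**3 = (3**2)**3 = 9**3 = 729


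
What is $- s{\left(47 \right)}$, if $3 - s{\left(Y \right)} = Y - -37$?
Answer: $81$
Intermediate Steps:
$s{\left(Y \right)} = -34 - Y$ ($s{\left(Y \right)} = 3 - \left(Y - -37\right) = 3 - \left(Y + 37\right) = 3 - \left(37 + Y\right) = -34 - Y$)
$- s{\left(47 \right)} = - (-34 - 47) = \left(-1\right) \left(-81\right) = 81$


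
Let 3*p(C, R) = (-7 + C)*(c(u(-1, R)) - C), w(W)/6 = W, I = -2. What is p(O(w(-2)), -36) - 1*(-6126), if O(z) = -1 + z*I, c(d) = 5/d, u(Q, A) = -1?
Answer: 17930/3 ≈ 5976.7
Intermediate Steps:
w(W) = 6*W
O(z) = -1 - 2*z (O(z) = -1 + z*(-2) = -1 - 2*z)
p(C, R) = (-7 + C)*(-5 - C)/3 (p(C, R) = ((-7 + C)*(5/(-1) - C))/3 = ((-7 + C)*(5*(-1) - C))/3 = ((-7 + C)*(-5 - C))/3 = (-7 + C)*(-5 - C)/3)
p(O(w(-2)), -36) - 1*(-6126) = (35/3 - (-1 - 12*(-2))**2/3 + 2*(-1 - 12*(-2))/3) - 1*(-6126) = (35/3 - (-1 - 2*(-12))**2/3 + 2*(-1 - 2*(-12))/3) + 6126 = (35/3 - (-1 + 24)**2/3 + 2*(-1 + 24)/3) + 6126 = (35/3 - 1/3*23**2 + (2/3)*23) + 6126 = (35/3 - 1/3*529 + 46/3) + 6126 = (35/3 - 529/3 + 46/3) + 6126 = -448/3 + 6126 = 17930/3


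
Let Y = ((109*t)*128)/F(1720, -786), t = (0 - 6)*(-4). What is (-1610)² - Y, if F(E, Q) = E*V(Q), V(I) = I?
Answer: 73006503476/28165 ≈ 2.5921e+6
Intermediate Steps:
t = 24 (t = -6*(-4) = 24)
F(E, Q) = E*Q
Y = -6976/28165 (Y = ((109*24)*128)/((1720*(-786))) = (2616*128)/(-1351920) = 334848*(-1/1351920) = -6976/28165 ≈ -0.24768)
(-1610)² - Y = (-1610)² - 1*(-6976/28165) = 2592100 + 6976/28165 = 73006503476/28165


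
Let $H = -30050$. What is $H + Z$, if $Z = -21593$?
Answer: $-51643$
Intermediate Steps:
$H + Z = -30050 - 21593 = -51643$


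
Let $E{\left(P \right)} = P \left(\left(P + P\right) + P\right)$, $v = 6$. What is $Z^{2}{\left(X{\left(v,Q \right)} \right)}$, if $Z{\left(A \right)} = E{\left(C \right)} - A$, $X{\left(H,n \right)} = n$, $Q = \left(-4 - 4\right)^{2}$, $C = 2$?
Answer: $2704$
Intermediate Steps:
$Q = 64$ ($Q = \left(-8\right)^{2} = 64$)
$E{\left(P \right)} = 3 P^{2}$ ($E{\left(P \right)} = P \left(2 P + P\right) = P 3 P = 3 P^{2}$)
$Z{\left(A \right)} = 12 - A$ ($Z{\left(A \right)} = 3 \cdot 2^{2} - A = 3 \cdot 4 - A = 12 - A$)
$Z^{2}{\left(X{\left(v,Q \right)} \right)} = \left(12 - 64\right)^{2} = \left(-52\right)^{2} = 2704$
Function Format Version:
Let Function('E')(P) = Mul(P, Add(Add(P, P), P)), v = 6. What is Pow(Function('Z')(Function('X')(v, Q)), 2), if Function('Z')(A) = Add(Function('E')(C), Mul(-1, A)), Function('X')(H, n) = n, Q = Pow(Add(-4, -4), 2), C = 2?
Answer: 2704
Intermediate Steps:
Q = 64 (Q = Pow(-8, 2) = 64)
Function('E')(P) = Mul(3, Pow(P, 2)) (Function('E')(P) = Mul(P, Add(Mul(2, P), P)) = Mul(P, Mul(3, P)) = Mul(3, Pow(P, 2)))
Function('Z')(A) = Add(12, Mul(-1, A)) (Function('Z')(A) = Add(Mul(3, Pow(2, 2)), Mul(-1, A)) = Add(Mul(3, 4), Mul(-1, A)) = Add(12, Mul(-1, A)))
Pow(Function('Z')(Function('X')(v, Q)), 2) = Pow(Add(12, Mul(-1, 64)), 2) = Pow(Add(12, -64), 2) = Pow(-52, 2) = 2704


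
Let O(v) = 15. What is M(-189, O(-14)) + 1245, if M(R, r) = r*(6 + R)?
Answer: -1500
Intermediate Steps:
M(-189, O(-14)) + 1245 = 15*(6 - 189) + 1245 = 15*(-183) + 1245 = -2745 + 1245 = -1500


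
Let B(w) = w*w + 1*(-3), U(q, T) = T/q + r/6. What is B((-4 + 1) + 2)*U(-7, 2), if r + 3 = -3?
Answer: 18/7 ≈ 2.5714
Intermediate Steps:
r = -6 (r = -3 - 3 = -6)
U(q, T) = -1 + T/q (U(q, T) = T/q - 6/6 = T/q - 6*⅙ = T/q - 1 = -1 + T/q)
B(w) = -3 + w² (B(w) = w² - 3 = -3 + w²)
B((-4 + 1) + 2)*U(-7, 2) = (-3 + ((-4 + 1) + 2)²)*((2 - 1*(-7))/(-7)) = (-3 + (-3 + 2)²)*(-(2 + 7)/7) = (-3 + (-1)²)*(-⅐*9) = (-3 + 1)*(-9/7) = -2*(-9/7) = 18/7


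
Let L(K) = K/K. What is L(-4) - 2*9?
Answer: -17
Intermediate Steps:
L(K) = 1
L(-4) - 2*9 = 1 - 2*9 = 1 - 18 = -17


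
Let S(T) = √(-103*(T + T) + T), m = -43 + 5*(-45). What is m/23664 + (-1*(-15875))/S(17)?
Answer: -67/5916 - 3175*I*√3485/697 ≈ -0.011325 - 268.91*I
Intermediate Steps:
m = -268 (m = -43 - 225 = -268)
S(T) = √205*√(-T) (S(T) = √(-206*T + T) = √(-205*T) = √205*√(-T))
m/23664 + (-1*(-15875))/S(17) = -268/23664 + (-1*(-15875))/((√205*√(-1*17))) = -268*1/23664 + 15875/((√205*√(-17))) = -67/5916 + 15875/((√205*(I*√17))) = -67/5916 + 15875/((I*√3485)) = -67/5916 + 15875*(-I*√3485/3485) = -67/5916 - 3175*I*√3485/697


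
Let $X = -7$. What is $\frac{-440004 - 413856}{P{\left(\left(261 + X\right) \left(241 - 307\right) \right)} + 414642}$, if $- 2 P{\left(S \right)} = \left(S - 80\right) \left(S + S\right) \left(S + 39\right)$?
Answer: $- \frac{20330}{112444899101} \approx -1.808 \cdot 10^{-7}$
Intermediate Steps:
$P{\left(S \right)} = - S \left(-80 + S\right) \left(39 + S\right)$ ($P{\left(S \right)} = - \frac{\left(S - 80\right) \left(S + S\right) \left(S + 39\right)}{2} = - \frac{\left(-80 + S\right) 2 S \left(39 + S\right)}{2} = - \frac{2 S \left(-80 + S\right) \left(39 + S\right)}{2} = - S \left(-80 + S\right) \left(39 + S\right)$)
$\frac{-440004 - 413856}{P{\left(\left(261 + X\right) \left(241 - 307\right) \right)} + 414642} = \frac{-440004 - 413856}{\left(261 - 7\right) \left(241 - 307\right) \left(3120 - \left(\left(261 - 7\right) \left(241 - 307\right)\right)^{2} + 41 \left(261 - 7\right) \left(241 - 307\right)\right) + 414642} = - \frac{853860}{254 \left(-66\right) \left(3120 - \left(254 \left(-66\right)\right)^{2} + 41 \cdot 254 \left(-66\right)\right) + 414642} = - \frac{853860}{- 16764 \left(3120 - \left(-16764\right)^{2} + 41 \left(-16764\right)\right) + 414642} = - \frac{853860}{- 16764 \left(3120 - 281031696 - 687324\right) + 414642} = - \frac{853860}{\left(-16764\right) \left(-281715900\right) + 414642} = - \frac{853860}{4722685347600 + 414642} = - \frac{853860}{4722685762242} = \left(-853860\right) \frac{1}{4722685762242} = - \frac{20330}{112444899101}$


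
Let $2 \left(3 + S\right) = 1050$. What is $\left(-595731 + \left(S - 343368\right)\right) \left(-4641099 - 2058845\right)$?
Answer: $6288413339688$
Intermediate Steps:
$S = 522$ ($S = -3 + \frac{1}{2} \cdot 1050 = -3 + 525 = 522$)
$\left(-595731 + \left(S - 343368\right)\right) \left(-4641099 - 2058845\right) = \left(-595731 + \left(522 - 343368\right)\right) \left(-4641099 - 2058845\right) = \left(-595731 + \left(522 - 343368\right)\right) \left(-6699944\right) = \left(-595731 - 342846\right) \left(-6699944\right) = \left(-938577\right) \left(-6699944\right) = 6288413339688$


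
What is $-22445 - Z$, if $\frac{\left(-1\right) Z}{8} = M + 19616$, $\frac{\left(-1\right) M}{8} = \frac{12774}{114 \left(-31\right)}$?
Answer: $\frac{79346743}{589} \approx 1.3471 \cdot 10^{5}$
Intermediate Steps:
$M = \frac{17032}{589}$ ($M = - 8 \frac{12774}{114 \left(-31\right)} = - 8 \frac{12774}{-3534} = - 8 \cdot 12774 \left(- \frac{1}{3534}\right) = \left(-8\right) \left(- \frac{2129}{589}\right) = \frac{17032}{589} \approx 28.917$)
$Z = - \frac{92566848}{589}$ ($Z = - 8 \left(\frac{17032}{589} + 19616\right) = \left(-8\right) \frac{11570856}{589} = - \frac{92566848}{589} \approx -1.5716 \cdot 10^{5}$)
$-22445 - Z = -22445 - - \frac{92566848}{589} = -22445 + \frac{92566848}{589} = \frac{79346743}{589}$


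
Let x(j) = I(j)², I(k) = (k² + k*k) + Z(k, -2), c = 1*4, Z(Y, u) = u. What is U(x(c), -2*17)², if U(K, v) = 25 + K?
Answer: 855625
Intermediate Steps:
c = 4
I(k) = -2 + 2*k² (I(k) = (k² + k*k) - 2 = (k² + k²) - 2 = 2*k² - 2 = -2 + 2*k²)
x(j) = (-2 + 2*j²)²
U(x(c), -2*17)² = (25 + 4*(-1 + 4²)²)² = (25 + 4*(-1 + 16)²)² = (25 + 4*15²)² = (25 + 4*225)² = (25 + 900)² = 925² = 855625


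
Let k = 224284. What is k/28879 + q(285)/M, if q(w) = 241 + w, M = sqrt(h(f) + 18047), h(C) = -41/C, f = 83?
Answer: 224284/28879 + 263*sqrt(31080595)/374465 ≈ 11.682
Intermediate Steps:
M = 2*sqrt(31080595)/83 (M = sqrt(-41/83 + 18047) = sqrt(1497860/83) = 2*sqrt(31080595)/83 ≈ 134.34)
k/28879 + q(285)/M = 224284/28879 + (241 + 285)/((2*sqrt(31080595)/83)) = 224284*(1/28879) + 526*(sqrt(31080595)/748930) = 224284/28879 + 263*sqrt(31080595)/374465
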